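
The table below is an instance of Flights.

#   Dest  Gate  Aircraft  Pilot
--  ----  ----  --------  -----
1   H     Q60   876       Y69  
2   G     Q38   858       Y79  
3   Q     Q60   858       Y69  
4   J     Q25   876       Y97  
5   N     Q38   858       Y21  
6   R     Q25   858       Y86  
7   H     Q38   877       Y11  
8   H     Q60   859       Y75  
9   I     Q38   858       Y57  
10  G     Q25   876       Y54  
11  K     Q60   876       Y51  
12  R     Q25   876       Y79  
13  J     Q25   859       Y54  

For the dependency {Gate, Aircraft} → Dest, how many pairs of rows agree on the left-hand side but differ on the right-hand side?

(Gate=Q60, Aircraft=876): violating pairs (1,11) — 1 pair.
(Gate=Q38, Aircraft=858): violating pairs (2,5), (2,9), (5,9) — 3 pairs.
(Gate=Q25, Aircraft=876): violating pairs (4,10), (4,12), (10,12) — 3 pairs.

7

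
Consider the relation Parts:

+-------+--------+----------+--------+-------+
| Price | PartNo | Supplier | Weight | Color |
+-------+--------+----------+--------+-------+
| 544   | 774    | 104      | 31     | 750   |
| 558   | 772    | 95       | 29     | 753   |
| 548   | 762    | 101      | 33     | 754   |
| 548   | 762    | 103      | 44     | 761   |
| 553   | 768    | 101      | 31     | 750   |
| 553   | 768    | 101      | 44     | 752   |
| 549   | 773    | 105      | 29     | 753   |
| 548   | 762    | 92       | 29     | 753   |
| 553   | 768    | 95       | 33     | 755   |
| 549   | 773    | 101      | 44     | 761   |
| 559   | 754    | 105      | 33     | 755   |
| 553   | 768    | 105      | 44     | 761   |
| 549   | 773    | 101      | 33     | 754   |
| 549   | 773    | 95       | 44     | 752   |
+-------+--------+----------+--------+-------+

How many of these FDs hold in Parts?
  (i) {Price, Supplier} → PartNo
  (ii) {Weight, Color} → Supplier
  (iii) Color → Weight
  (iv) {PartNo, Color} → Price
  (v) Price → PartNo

4

(i) {Price, Supplier} → PartNo: every LHS value maps to a single RHS value — holds.
(ii) {Weight, Color} → Supplier: (Weight=31, Color=750): 2 rows → Supplier takes values {104, 101} — violation; (Weight=29, Color=753): 3 rows → Supplier takes values {95, 105, 92} — violation; (Weight=44, Color=761): 3 rows → Supplier takes values {103, 101, 105} — violation; (Weight=44, Color=752): 2 rows → Supplier takes values {101, 95} — violation; (Weight=33, Color=755): 2 rows → Supplier takes values {95, 105} — violation — fails.
(iii) Color → Weight: every LHS value maps to a single RHS value — holds.
(iv) {PartNo, Color} → Price: every LHS value maps to a single RHS value — holds.
(v) Price → PartNo: every LHS value maps to a single RHS value — holds.
4 of the 5 dependencies hold.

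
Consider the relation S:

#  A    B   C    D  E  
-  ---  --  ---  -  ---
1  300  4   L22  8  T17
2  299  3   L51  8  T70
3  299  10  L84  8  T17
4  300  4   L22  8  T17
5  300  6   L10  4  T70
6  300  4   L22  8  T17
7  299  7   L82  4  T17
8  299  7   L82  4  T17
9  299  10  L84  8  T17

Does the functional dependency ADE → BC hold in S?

(A=300, D=8, E=T17): rows 1, 4, 6 → {B,C} = (4, L22), (4, L22), (4, L22) ✓
(A=299, D=8, E=T70): row 2 → {B,C} = (3, L51) ✓
(A=299, D=8, E=T17): rows 3, 9 → {B,C} = (10, L84), (10, L84) ✓
(A=300, D=4, E=T70): row 5 → {B,C} = (6, L10) ✓
(A=299, D=4, E=T17): rows 7, 8 → {B,C} = (7, L82), (7, L82) ✓
Every ADE value is associated with a single BC value, so ADE → BC holds.

Yes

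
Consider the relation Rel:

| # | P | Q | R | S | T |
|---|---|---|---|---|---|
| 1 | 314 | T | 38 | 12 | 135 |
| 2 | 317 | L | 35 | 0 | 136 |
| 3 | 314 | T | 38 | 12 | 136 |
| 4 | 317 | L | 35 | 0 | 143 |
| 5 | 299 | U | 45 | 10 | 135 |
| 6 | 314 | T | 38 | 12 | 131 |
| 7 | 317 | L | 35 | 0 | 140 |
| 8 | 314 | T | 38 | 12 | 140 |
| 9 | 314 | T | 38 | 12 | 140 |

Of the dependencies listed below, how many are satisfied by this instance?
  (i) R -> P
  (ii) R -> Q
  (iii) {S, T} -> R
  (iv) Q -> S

(i) R -> P: every LHS value maps to a single RHS value — holds.
(ii) R -> Q: every LHS value maps to a single RHS value — holds.
(iii) {S, T} -> R: every LHS value maps to a single RHS value — holds.
(iv) Q -> S: every LHS value maps to a single RHS value — holds.
4 of the 4 dependencies hold.

4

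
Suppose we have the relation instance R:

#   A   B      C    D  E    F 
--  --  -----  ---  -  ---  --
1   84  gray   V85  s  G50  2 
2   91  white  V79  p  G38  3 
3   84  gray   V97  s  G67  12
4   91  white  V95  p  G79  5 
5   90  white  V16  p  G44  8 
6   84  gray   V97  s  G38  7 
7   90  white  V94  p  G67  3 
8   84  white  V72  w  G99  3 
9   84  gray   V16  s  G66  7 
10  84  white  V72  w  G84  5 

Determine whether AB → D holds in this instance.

Yes

(A=84, B=gray): rows 1, 3, 6, 9 → D = s, s, s, s ✓
(A=91, B=white): rows 2, 4 → D = p, p ✓
(A=90, B=white): rows 5, 7 → D = p, p ✓
(A=84, B=white): rows 8, 10 → D = w, w ✓
Every AB value is associated with a single D value, so AB → D holds.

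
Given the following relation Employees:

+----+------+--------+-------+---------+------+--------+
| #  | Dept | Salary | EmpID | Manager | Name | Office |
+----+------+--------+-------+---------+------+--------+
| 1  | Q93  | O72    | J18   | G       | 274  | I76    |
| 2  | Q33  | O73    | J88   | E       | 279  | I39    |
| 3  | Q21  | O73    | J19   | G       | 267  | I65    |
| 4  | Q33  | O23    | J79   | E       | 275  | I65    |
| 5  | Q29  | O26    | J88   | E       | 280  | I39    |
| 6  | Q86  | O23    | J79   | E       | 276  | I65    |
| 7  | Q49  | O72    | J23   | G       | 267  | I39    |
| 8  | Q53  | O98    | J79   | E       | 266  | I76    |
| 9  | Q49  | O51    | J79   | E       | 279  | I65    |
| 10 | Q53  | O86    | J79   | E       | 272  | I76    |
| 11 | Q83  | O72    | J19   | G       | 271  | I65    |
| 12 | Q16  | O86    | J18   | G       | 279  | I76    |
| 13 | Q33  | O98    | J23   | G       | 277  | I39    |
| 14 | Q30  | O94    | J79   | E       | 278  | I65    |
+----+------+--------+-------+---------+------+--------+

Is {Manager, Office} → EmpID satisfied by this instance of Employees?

Yes

(Manager=G, Office=I76): rows 1, 12 → EmpID = J18, J18 ✓
(Manager=E, Office=I39): rows 2, 5 → EmpID = J88, J88 ✓
(Manager=G, Office=I65): rows 3, 11 → EmpID = J19, J19 ✓
(Manager=E, Office=I65): rows 4, 6, 9, 14 → EmpID = J79, J79, J79, J79 ✓
(Manager=G, Office=I39): rows 7, 13 → EmpID = J23, J23 ✓
(Manager=E, Office=I76): rows 8, 10 → EmpID = J79, J79 ✓
Every {Manager, Office} value is associated with a single EmpID value, so {Manager, Office} → EmpID holds.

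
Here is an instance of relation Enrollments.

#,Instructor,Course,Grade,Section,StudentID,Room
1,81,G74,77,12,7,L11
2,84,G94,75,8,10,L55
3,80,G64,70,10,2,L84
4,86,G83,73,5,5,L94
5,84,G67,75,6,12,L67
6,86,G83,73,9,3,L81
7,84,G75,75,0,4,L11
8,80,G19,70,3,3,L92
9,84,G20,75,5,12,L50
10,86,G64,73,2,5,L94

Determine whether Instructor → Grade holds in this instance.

Instructor=81: row 1 → Grade = 77 ✓
Instructor=84: rows 2, 5, 7, 9 → Grade = 75, 75, 75, 75 ✓
Instructor=80: rows 3, 8 → Grade = 70, 70 ✓
Instructor=86: rows 4, 6, 10 → Grade = 73, 73, 73 ✓
Every Instructor value is associated with a single Grade value, so Instructor → Grade holds.

Yes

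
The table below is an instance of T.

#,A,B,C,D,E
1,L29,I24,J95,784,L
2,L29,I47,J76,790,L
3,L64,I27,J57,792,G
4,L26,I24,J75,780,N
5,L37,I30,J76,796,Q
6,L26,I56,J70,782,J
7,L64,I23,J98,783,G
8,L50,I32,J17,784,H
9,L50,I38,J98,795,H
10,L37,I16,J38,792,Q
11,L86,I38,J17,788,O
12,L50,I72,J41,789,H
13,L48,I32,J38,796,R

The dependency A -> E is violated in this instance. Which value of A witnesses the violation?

L26

A=L29: rows 1, 2 → E = L, L ✓
A=L64: rows 3, 7 → E = G, G ✓
A=L26: rows 4, 6 → E takes values {N, J} — violation
A=L37: rows 5, 10 → E = Q, Q ✓
A=L50: rows 8, 9, 12 → E = H, H, H ✓
A=L86: row 11 → E = O ✓
A=L48: row 13 → E = R ✓
The only A value with inconsistent E is A=L26.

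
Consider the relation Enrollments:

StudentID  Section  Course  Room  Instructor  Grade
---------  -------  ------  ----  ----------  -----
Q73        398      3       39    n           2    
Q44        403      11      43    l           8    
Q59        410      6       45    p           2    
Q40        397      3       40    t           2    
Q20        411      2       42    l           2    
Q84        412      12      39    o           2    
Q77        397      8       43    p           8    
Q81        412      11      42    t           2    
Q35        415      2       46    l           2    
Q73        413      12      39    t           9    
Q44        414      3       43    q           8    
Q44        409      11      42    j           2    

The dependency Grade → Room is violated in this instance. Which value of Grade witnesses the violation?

Grade=2: 8 rows → Room takes values {39, 45, 40, 42, 46} — violation
Grade=8: 3 rows → Room = 43, 43, 43 ✓
Grade=9: 1 row → Room = 39 ✓
The only Grade value with inconsistent Room is Grade=2.

2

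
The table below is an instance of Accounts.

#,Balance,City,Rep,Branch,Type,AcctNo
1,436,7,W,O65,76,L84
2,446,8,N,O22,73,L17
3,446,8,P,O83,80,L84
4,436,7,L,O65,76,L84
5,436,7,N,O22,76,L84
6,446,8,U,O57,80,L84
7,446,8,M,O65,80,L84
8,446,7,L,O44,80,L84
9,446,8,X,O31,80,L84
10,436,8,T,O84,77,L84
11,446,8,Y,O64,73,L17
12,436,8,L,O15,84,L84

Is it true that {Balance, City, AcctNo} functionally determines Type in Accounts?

No

(Balance=436, City=7, AcctNo=L84): rows 1, 4, 5 → Type = 76, 76, 76 ✓
(Balance=446, City=8, AcctNo=L17): rows 2, 11 → Type = 73, 73 ✓
(Balance=446, City=8, AcctNo=L84): rows 3, 6, 7, 9 → Type = 80, 80, 80, 80 ✓
(Balance=446, City=7, AcctNo=L84): row 8 → Type = 80 ✓
(Balance=436, City=8, AcctNo=L84): rows 10, 12 → Type takes values {77, 84} — violation
Two rows agree on {Balance, City, AcctNo} but differ on Type, so {Balance, City, AcctNo} -> Type does not hold.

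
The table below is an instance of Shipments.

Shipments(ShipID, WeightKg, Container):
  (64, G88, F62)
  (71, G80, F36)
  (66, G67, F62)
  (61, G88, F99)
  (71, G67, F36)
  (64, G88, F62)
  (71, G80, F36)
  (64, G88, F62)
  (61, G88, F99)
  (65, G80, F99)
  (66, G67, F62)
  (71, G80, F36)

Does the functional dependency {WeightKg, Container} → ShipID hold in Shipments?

(WeightKg=G88, Container=F62): 3 rows → ShipID = 64, 64, 64 ✓
(WeightKg=G80, Container=F36): 3 rows → ShipID = 71, 71, 71 ✓
(WeightKg=G67, Container=F62): 2 rows → ShipID = 66, 66 ✓
(WeightKg=G88, Container=F99): 2 rows → ShipID = 61, 61 ✓
(WeightKg=G67, Container=F36): 1 row → ShipID = 71 ✓
(WeightKg=G80, Container=F99): 1 row → ShipID = 65 ✓
Every {WeightKg, Container} value is associated with a single ShipID value, so {WeightKg, Container} → ShipID holds.

Yes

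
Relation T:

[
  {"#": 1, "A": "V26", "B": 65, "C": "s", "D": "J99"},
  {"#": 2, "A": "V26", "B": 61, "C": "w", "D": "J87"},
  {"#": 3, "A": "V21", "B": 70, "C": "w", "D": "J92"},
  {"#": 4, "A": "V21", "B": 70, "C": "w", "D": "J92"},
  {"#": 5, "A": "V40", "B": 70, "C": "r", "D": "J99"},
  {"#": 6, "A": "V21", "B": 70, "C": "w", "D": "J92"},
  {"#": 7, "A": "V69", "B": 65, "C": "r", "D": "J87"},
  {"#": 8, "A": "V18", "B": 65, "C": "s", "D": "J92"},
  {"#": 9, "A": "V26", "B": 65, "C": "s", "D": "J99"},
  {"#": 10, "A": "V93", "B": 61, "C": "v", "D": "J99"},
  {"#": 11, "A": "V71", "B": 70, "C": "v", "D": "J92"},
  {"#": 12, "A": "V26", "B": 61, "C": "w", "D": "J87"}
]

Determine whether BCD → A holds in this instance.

(B=65, C=s, D=J99): rows 1, 9 → A = V26, V26 ✓
(B=61, C=w, D=J87): rows 2, 12 → A = V26, V26 ✓
(B=70, C=w, D=J92): rows 3, 4, 6 → A = V21, V21, V21 ✓
(B=70, C=r, D=J99): row 5 → A = V40 ✓
(B=65, C=r, D=J87): row 7 → A = V69 ✓
(B=65, C=s, D=J92): row 8 → A = V18 ✓
(B=61, C=v, D=J99): row 10 → A = V93 ✓
(B=70, C=v, D=J92): row 11 → A = V71 ✓
Every BCD value is associated with a single A value, so BCD → A holds.

Yes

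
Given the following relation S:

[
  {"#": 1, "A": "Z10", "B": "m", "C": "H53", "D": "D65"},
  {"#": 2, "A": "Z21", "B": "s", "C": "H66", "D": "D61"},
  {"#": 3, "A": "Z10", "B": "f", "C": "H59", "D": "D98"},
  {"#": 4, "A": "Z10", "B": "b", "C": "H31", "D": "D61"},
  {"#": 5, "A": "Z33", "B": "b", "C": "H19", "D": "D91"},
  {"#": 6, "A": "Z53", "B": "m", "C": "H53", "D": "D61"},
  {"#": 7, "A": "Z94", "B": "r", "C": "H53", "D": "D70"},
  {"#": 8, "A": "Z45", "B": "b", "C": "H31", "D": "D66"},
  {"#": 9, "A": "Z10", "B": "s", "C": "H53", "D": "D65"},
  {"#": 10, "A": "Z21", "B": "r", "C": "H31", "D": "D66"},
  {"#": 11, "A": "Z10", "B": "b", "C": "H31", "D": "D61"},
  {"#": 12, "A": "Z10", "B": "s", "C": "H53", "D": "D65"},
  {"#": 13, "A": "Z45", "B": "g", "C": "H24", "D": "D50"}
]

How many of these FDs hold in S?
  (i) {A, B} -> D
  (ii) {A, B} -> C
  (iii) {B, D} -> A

(i) {A, B} -> D: every LHS value maps to a single RHS value — holds.
(ii) {A, B} -> C: every LHS value maps to a single RHS value — holds.
(iii) {B, D} -> A: every LHS value maps to a single RHS value — holds.
3 of the 3 dependencies hold.

3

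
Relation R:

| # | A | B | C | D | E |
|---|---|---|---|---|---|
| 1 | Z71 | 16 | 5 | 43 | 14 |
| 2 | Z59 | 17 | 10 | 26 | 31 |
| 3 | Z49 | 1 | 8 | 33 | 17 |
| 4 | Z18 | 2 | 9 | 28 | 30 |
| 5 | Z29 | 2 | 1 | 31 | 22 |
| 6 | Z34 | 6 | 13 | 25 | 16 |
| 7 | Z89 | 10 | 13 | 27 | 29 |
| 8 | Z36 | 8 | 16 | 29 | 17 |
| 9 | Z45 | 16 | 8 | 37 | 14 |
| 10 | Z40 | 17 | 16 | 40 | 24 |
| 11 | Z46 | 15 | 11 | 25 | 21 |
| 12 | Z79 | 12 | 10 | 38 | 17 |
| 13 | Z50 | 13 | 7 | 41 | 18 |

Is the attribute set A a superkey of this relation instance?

Yes

All 13 rows have distinct A values, so A → (all attributes) holds and A is a superkey.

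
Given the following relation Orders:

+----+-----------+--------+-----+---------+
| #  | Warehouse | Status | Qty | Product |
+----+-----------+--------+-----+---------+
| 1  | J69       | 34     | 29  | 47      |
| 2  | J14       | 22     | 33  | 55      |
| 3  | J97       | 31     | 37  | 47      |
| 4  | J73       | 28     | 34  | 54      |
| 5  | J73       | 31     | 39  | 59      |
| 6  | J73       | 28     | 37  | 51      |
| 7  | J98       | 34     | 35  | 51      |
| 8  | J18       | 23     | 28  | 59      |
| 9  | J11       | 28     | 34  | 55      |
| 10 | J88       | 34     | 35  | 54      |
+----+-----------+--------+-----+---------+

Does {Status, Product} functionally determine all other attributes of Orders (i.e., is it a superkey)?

All 10 rows have distinct {Status, Product} values, so {Status, Product} → (all attributes) holds and {Status, Product} is a superkey.

Yes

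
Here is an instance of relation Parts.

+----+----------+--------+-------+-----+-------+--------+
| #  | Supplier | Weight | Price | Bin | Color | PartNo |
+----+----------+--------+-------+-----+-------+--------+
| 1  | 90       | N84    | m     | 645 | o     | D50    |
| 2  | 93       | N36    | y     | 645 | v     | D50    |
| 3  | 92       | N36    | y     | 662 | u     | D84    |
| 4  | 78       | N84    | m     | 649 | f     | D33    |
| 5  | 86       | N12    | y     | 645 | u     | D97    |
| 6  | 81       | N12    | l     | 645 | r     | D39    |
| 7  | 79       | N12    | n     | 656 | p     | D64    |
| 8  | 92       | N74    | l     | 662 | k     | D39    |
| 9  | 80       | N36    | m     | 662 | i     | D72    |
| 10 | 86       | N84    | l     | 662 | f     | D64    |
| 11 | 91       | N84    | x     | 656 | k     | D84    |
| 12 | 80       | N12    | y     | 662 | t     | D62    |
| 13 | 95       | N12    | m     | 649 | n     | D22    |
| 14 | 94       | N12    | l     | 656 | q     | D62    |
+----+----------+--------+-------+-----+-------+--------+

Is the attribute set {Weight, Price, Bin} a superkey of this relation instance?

All 14 rows have distinct {Weight, Price, Bin} values, so {Weight, Price, Bin} → (all attributes) holds and {Weight, Price, Bin} is a superkey.

Yes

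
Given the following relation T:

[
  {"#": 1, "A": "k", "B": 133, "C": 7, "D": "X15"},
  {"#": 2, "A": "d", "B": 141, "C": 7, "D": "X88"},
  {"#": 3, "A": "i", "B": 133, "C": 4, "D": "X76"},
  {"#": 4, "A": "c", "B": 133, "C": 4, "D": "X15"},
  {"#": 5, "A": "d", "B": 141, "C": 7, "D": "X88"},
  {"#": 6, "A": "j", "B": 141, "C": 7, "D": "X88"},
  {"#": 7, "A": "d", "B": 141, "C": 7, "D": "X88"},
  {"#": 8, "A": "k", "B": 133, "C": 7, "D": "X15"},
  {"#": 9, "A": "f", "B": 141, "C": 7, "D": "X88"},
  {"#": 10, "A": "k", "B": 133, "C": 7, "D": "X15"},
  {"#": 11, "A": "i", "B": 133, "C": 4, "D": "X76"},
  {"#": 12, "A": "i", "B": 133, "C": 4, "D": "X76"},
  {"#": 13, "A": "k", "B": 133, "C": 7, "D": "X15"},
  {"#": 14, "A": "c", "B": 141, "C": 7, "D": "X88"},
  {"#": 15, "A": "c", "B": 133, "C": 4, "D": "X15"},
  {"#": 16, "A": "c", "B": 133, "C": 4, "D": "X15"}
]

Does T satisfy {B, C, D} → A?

No

(B=133, C=7, D=X15): rows 1, 8, 10, 13 → A = k, k, k, k ✓
(B=141, C=7, D=X88): rows 2, 5, 6, 7, 9, 14 → A takes values {d, j, f, c} — violation
(B=133, C=4, D=X76): rows 3, 11, 12 → A = i, i, i ✓
(B=133, C=4, D=X15): rows 4, 15, 16 → A = c, c, c ✓
Two rows agree on {B, C, D} but differ on A, so {B, C, D} → A does not hold.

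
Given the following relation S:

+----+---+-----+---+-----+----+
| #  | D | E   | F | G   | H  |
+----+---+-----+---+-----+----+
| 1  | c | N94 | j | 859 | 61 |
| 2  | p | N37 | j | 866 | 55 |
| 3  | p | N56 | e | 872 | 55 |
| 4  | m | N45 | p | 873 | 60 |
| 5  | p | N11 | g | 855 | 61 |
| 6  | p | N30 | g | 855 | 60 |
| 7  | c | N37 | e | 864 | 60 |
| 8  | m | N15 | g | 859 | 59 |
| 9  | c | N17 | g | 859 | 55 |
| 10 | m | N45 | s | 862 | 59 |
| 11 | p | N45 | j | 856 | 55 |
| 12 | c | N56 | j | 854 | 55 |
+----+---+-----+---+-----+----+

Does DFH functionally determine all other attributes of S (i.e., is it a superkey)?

Rows 2 and 11 have the same DFH value (D=p, F=j, H=55) but are distinct tuples, so DFH does not determine every attribute — not a superkey.

No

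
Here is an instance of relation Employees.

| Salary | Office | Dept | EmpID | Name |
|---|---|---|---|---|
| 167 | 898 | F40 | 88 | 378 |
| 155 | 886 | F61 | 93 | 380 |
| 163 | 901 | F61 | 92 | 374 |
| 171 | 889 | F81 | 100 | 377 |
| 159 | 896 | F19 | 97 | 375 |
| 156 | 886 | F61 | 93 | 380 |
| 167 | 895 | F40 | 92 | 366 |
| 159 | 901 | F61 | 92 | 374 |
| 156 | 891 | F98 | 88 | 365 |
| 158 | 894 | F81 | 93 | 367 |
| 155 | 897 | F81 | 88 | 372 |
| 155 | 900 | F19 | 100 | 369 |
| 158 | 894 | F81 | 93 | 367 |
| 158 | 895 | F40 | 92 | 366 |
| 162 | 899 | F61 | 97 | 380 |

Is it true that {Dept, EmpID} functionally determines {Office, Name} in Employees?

Yes

(Dept=F40, EmpID=88): 1 row → {Office,Name} = (898, 378) ✓
(Dept=F61, EmpID=93): 2 rows → {Office,Name} = (886, 380), (886, 380) ✓
(Dept=F61, EmpID=92): 2 rows → {Office,Name} = (901, 374), (901, 374) ✓
(Dept=F81, EmpID=100): 1 row → {Office,Name} = (889, 377) ✓
(Dept=F19, EmpID=97): 1 row → {Office,Name} = (896, 375) ✓
(Dept=F40, EmpID=92): 2 rows → {Office,Name} = (895, 366), (895, 366) ✓
(Dept=F98, EmpID=88): 1 row → {Office,Name} = (891, 365) ✓
(Dept=F81, EmpID=93): 2 rows → {Office,Name} = (894, 367), (894, 367) ✓
(Dept=F81, EmpID=88): 1 row → {Office,Name} = (897, 372) ✓
(Dept=F19, EmpID=100): 1 row → {Office,Name} = (900, 369) ✓
(Dept=F61, EmpID=97): 1 row → {Office,Name} = (899, 380) ✓
Every {Dept, EmpID} value is associated with a single {Office, Name} value, so {Dept, EmpID} → {Office, Name} holds.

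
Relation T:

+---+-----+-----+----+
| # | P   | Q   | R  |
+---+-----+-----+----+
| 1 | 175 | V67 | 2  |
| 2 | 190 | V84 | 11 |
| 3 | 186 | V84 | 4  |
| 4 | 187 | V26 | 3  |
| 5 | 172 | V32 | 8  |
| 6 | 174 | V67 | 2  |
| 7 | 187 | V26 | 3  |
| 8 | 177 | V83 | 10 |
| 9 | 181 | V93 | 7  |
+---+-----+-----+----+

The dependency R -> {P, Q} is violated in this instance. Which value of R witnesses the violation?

2

R=2: rows 1, 6 → {P,Q} takes values {(175, V67), (174, V67)} — violation
R=11: row 2 → {P,Q} = (190, V84) ✓
R=4: row 3 → {P,Q} = (186, V84) ✓
R=3: rows 4, 7 → {P,Q} = (187, V26), (187, V26) ✓
R=8: row 5 → {P,Q} = (172, V32) ✓
R=10: row 8 → {P,Q} = (177, V83) ✓
R=7: row 9 → {P,Q} = (181, V93) ✓
The only R value with inconsistent RHS is R=2.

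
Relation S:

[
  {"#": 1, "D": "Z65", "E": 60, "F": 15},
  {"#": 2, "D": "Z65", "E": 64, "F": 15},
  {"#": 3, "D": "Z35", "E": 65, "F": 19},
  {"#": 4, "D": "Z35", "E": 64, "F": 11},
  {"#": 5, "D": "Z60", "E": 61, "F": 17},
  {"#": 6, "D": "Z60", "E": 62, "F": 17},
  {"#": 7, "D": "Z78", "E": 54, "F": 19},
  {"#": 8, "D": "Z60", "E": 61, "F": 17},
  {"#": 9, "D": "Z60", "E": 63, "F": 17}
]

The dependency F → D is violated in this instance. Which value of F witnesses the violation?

19

F=15: rows 1, 2 → D = Z65, Z65 ✓
F=19: rows 3, 7 → D takes values {Z35, Z78} — violation
F=11: row 4 → D = Z35 ✓
F=17: rows 5, 6, 8, 9 → D = Z60, Z60, Z60, Z60 ✓
The only F value with inconsistent D is F=19.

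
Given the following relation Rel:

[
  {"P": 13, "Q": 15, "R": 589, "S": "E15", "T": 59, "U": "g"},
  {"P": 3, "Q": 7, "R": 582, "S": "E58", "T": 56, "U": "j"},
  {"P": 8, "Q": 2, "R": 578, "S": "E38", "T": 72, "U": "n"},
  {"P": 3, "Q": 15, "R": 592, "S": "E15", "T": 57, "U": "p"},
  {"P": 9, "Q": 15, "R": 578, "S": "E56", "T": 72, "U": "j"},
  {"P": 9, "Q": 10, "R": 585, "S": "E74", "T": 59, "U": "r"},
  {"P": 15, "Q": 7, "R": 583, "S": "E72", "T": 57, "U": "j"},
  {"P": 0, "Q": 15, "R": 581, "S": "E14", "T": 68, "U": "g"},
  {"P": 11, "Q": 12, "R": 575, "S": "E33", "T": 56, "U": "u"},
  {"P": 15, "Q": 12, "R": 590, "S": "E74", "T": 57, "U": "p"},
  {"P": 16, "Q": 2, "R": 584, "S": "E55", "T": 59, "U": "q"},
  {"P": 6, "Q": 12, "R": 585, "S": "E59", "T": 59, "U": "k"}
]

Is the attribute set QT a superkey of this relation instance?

All 12 rows have distinct QT values, so QT → (all attributes) holds and QT is a superkey.

Yes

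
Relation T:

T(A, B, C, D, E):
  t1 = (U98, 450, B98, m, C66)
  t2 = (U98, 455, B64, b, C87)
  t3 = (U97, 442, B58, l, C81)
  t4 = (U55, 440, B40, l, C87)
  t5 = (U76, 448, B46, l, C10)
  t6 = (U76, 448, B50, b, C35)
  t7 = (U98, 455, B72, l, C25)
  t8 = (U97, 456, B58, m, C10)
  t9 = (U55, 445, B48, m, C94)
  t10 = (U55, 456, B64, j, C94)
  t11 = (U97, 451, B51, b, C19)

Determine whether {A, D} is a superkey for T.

Yes

All 11 rows have distinct {A, D} values, so {A, D} → (all attributes) holds and {A, D} is a superkey.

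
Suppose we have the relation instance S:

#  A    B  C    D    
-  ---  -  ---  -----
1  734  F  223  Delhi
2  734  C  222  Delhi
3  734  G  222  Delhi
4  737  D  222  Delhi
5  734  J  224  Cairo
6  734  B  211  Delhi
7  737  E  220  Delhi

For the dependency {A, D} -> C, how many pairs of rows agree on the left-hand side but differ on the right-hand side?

(A=734, D=Delhi): violating pairs (1,2), (1,3), (1,6), (2,6), (3,6) — 5 pairs.
(A=737, D=Delhi): violating pairs (4,7) — 1 pair.

6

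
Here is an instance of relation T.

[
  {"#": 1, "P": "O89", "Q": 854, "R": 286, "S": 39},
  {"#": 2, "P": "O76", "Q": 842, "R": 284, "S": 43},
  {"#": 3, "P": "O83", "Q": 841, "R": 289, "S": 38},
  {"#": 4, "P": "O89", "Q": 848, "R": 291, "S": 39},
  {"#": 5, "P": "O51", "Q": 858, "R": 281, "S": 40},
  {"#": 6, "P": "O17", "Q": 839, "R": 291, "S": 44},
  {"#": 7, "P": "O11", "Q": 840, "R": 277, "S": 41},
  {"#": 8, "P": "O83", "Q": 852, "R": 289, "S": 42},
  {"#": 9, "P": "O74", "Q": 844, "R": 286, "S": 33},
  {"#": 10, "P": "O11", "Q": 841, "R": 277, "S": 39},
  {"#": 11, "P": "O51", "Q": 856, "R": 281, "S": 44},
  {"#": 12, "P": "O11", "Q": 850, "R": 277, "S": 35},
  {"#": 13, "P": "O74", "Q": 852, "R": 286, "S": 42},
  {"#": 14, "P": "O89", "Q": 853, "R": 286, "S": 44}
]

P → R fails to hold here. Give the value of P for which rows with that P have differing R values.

O89

P=O89: rows 1, 4, 14 → R takes values {286, 291} — violation
P=O76: row 2 → R = 284 ✓
P=O83: rows 3, 8 → R = 289, 289 ✓
P=O51: rows 5, 11 → R = 281, 281 ✓
P=O17: row 6 → R = 291 ✓
P=O11: rows 7, 10, 12 → R = 277, 277, 277 ✓
P=O74: rows 9, 13 → R = 286, 286 ✓
The only P value with inconsistent R is P=O89.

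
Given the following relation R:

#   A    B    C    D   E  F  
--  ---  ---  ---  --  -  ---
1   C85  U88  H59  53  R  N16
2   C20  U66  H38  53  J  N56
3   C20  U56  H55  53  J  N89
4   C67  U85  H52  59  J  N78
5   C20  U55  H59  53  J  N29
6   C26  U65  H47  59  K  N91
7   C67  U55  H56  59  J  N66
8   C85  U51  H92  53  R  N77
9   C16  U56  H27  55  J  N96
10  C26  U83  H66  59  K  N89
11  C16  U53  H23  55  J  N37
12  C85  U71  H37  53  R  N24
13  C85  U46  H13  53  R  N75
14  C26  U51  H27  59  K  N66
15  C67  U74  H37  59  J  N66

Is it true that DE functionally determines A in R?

Yes

(D=53, E=R): rows 1, 8, 12, 13 → A = C85, C85, C85, C85 ✓
(D=53, E=J): rows 2, 3, 5 → A = C20, C20, C20 ✓
(D=59, E=J): rows 4, 7, 15 → A = C67, C67, C67 ✓
(D=59, E=K): rows 6, 10, 14 → A = C26, C26, C26 ✓
(D=55, E=J): rows 9, 11 → A = C16, C16 ✓
Every DE value is associated with a single A value, so DE → A holds.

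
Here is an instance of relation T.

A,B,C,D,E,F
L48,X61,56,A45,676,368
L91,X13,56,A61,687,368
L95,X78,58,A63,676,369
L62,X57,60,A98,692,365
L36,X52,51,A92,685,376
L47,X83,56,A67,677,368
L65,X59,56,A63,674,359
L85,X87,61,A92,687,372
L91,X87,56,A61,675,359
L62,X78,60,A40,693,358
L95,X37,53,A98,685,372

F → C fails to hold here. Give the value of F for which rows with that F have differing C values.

F=368: 3 rows → C = 56, 56, 56 ✓
F=369: 1 row → C = 58 ✓
F=365: 1 row → C = 60 ✓
F=376: 1 row → C = 51 ✓
F=359: 2 rows → C = 56, 56 ✓
F=372: 2 rows → C takes values {61, 53} — violation
F=358: 1 row → C = 60 ✓
The only F value with inconsistent C is F=372.

372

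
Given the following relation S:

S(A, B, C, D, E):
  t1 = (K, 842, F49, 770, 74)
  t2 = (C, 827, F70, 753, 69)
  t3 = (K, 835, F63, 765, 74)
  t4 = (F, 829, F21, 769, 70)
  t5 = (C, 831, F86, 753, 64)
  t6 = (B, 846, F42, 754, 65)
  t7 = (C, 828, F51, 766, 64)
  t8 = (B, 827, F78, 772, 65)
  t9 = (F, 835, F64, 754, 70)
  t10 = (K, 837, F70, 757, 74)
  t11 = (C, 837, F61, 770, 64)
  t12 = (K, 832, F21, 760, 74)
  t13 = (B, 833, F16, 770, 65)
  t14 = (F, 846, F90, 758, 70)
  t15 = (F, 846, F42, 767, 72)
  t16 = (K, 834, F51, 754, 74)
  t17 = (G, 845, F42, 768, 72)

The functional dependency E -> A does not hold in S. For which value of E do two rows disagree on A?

72

E=74: rows 1, 3, 10, 12, 16 → A = K, K, K, K, K ✓
E=69: row 2 → A = C ✓
E=70: rows 4, 9, 14 → A = F, F, F ✓
E=64: rows 5, 7, 11 → A = C, C, C ✓
E=65: rows 6, 8, 13 → A = B, B, B ✓
E=72: rows 15, 17 → A takes values {F, G} — violation
The only E value with inconsistent A is E=72.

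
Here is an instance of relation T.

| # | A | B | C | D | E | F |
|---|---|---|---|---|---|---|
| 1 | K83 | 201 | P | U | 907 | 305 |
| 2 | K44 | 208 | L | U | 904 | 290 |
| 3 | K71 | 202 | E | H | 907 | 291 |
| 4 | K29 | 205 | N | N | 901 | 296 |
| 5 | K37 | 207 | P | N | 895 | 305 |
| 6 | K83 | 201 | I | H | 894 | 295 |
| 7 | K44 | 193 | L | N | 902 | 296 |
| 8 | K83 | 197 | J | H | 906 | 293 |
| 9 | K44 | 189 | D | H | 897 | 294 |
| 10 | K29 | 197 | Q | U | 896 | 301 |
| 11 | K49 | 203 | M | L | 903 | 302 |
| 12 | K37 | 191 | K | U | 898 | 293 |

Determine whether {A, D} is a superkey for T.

Rows 6 and 8 have the same {A, D} value (A=K83, D=H) but are distinct tuples, so {A, D} does not determine every attribute — not a superkey.

No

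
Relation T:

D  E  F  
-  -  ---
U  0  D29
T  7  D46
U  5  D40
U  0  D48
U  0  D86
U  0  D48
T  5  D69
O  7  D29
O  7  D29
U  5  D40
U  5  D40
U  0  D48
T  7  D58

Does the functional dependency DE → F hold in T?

No

(D=U, E=0): 5 rows → F takes values {D29, D48, D86} — violation
(D=T, E=7): 2 rows → F takes values {D46, D58} — violation
(D=U, E=5): 3 rows → F = D40, D40, D40 ✓
(D=T, E=5): 1 row → F = D69 ✓
(D=O, E=7): 2 rows → F = D29, D29 ✓
Two rows agree on DE but differ on F, so DE → F does not hold.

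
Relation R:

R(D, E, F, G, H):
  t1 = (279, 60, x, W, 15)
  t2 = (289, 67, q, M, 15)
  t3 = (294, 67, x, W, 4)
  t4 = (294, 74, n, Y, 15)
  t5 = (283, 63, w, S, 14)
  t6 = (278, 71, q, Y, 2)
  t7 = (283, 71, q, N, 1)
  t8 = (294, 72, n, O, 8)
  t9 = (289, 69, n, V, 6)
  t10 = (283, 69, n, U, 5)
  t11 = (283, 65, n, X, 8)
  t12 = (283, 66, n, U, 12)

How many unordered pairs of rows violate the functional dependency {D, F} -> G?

3

(D=294, F=n): violating pairs (4,8) — 1 pair.
(D=283, F=n): violating pairs (10,11), (11,12) — 2 pairs.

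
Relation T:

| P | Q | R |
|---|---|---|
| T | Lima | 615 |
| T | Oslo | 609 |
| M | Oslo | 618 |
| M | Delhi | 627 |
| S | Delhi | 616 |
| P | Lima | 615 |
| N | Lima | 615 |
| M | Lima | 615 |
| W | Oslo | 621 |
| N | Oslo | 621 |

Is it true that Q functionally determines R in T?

Q=Lima: 4 rows → R = 615, 615, 615, 615 ✓
Q=Oslo: 4 rows → R takes values {609, 618, 621} — violation
Q=Delhi: 2 rows → R takes values {627, 616} — violation
Two rows agree on Q but differ on R, so Q → R does not hold.

No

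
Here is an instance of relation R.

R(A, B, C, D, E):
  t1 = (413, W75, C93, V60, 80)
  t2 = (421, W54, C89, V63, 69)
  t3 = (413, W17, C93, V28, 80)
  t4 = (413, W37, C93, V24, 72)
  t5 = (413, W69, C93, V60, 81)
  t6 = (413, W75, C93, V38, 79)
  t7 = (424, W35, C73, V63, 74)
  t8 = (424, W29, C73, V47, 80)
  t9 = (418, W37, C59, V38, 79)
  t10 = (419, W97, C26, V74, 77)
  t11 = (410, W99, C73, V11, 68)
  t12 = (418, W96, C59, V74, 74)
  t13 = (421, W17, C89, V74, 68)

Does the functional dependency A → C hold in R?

Yes

A=413: rows 1, 3, 4, 5, 6 → C = C93, C93, C93, C93, C93 ✓
A=421: rows 2, 13 → C = C89, C89 ✓
A=424: rows 7, 8 → C = C73, C73 ✓
A=418: rows 9, 12 → C = C59, C59 ✓
A=419: row 10 → C = C26 ✓
A=410: row 11 → C = C73 ✓
Every A value is associated with a single C value, so A → C holds.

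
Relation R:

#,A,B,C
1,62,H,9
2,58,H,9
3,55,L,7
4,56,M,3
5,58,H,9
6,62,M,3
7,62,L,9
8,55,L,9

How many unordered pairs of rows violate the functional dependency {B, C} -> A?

4

(B=H, C=9): violating pairs (1,2), (1,5) — 2 pairs.
(B=M, C=3): violating pairs (4,6) — 1 pair.
(B=L, C=9): violating pairs (7,8) — 1 pair.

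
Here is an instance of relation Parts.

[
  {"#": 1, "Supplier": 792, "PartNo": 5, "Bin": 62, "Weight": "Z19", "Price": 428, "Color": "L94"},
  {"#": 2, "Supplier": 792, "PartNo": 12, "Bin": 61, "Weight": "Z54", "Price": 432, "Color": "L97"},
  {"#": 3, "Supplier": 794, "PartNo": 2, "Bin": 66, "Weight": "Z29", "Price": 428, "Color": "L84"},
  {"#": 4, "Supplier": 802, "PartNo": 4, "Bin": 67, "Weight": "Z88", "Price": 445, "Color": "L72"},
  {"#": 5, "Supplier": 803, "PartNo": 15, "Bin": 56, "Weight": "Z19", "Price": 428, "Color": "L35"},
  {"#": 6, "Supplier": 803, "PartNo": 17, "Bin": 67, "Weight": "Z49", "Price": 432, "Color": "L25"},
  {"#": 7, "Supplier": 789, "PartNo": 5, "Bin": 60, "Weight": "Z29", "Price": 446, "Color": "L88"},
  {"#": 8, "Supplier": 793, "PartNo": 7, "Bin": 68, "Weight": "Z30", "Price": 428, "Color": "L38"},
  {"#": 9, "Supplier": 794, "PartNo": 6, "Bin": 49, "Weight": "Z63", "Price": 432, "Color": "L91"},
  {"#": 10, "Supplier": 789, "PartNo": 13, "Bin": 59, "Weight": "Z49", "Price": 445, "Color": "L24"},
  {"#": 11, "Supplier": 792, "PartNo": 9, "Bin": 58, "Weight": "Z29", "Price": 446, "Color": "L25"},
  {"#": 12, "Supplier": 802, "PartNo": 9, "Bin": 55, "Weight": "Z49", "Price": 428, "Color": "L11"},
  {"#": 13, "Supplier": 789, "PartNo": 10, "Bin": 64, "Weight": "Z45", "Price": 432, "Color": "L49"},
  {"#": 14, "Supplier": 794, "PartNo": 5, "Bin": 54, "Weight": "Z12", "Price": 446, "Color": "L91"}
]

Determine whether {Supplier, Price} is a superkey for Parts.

Yes

All 14 rows have distinct {Supplier, Price} values, so {Supplier, Price} → (all attributes) holds and {Supplier, Price} is a superkey.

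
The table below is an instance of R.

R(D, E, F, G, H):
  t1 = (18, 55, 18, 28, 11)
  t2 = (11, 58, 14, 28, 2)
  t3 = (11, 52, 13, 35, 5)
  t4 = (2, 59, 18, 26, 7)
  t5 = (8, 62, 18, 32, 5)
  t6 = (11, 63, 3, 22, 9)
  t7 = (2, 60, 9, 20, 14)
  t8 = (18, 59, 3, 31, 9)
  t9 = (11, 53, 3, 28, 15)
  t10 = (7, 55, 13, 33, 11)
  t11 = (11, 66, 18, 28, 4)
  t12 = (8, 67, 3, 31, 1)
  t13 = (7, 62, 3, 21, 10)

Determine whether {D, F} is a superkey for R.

No

Rows 6 and 9 have the same {D, F} value (D=11, F=3) but are distinct tuples, so {D, F} does not determine every attribute — not a superkey.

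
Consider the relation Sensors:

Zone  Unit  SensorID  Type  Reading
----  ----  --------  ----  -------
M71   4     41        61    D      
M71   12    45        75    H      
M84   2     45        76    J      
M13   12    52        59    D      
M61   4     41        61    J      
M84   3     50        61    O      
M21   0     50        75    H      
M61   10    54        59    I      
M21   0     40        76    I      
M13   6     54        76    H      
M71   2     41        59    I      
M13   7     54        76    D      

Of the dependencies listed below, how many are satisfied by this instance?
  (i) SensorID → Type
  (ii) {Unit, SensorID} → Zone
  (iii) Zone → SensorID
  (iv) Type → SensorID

(i) SensorID → Type: SensorID=41: 3 rows → Type takes values {61, 59} — violation; SensorID=45: 2 rows → Type takes values {75, 76} — violation; SensorID=50: 2 rows → Type takes values {61, 75} — violation; SensorID=54: 3 rows → Type takes values {59, 76} — violation — fails.
(ii) {Unit, SensorID} → Zone: (Unit=4, SensorID=41): 2 rows → Zone takes values {M71, M61} — violation — fails.
(iii) Zone → SensorID: Zone=M71: 3 rows → SensorID takes values {41, 45} — violation; Zone=M84: 2 rows → SensorID takes values {45, 50} — violation; Zone=M13: 3 rows → SensorID takes values {52, 54} — violation; Zone=M61: 2 rows → SensorID takes values {41, 54} — violation; Zone=M21: 2 rows → SensorID takes values {50, 40} — violation — fails.
(iv) Type → SensorID: Type=61: 3 rows → SensorID takes values {41, 50} — violation; Type=75: 2 rows → SensorID takes values {45, 50} — violation; Type=76: 4 rows → SensorID takes values {45, 40, 54} — violation; Type=59: 3 rows → SensorID takes values {52, 54, 41} — violation — fails.
None of the 4 dependencies hold.

0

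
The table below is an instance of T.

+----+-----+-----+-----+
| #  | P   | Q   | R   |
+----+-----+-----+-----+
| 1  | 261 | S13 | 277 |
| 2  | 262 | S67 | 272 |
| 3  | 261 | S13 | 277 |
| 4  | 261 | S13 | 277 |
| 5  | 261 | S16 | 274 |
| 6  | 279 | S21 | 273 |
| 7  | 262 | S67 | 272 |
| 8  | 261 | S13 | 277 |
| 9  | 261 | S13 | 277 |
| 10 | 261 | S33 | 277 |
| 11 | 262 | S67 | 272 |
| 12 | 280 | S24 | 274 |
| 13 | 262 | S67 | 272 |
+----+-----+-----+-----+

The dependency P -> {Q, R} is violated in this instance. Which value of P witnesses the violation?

261

P=261: rows 1, 3, 4, 5, 8, 9, 10 → {Q,R} takes values {(S13, 277), (S16, 274), (S33, 277)} — violation
P=262: rows 2, 7, 11, 13 → {Q,R} = (S67, 272), (S67, 272), (S67, 272), (S67, 272) ✓
P=279: row 6 → {Q,R} = (S21, 273) ✓
P=280: row 12 → {Q,R} = (S24, 274) ✓
The only P value with inconsistent RHS is P=261.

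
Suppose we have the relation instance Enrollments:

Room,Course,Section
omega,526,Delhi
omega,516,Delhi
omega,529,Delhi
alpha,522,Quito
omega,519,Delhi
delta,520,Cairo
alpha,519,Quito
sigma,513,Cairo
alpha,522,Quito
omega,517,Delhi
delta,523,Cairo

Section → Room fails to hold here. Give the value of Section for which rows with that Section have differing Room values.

Cairo

Section=Delhi: 5 rows → Room = omega, omega, omega, omega, omega ✓
Section=Quito: 3 rows → Room = alpha, alpha, alpha ✓
Section=Cairo: 3 rows → Room takes values {delta, sigma} — violation
The only Section value with inconsistent Room is Section=Cairo.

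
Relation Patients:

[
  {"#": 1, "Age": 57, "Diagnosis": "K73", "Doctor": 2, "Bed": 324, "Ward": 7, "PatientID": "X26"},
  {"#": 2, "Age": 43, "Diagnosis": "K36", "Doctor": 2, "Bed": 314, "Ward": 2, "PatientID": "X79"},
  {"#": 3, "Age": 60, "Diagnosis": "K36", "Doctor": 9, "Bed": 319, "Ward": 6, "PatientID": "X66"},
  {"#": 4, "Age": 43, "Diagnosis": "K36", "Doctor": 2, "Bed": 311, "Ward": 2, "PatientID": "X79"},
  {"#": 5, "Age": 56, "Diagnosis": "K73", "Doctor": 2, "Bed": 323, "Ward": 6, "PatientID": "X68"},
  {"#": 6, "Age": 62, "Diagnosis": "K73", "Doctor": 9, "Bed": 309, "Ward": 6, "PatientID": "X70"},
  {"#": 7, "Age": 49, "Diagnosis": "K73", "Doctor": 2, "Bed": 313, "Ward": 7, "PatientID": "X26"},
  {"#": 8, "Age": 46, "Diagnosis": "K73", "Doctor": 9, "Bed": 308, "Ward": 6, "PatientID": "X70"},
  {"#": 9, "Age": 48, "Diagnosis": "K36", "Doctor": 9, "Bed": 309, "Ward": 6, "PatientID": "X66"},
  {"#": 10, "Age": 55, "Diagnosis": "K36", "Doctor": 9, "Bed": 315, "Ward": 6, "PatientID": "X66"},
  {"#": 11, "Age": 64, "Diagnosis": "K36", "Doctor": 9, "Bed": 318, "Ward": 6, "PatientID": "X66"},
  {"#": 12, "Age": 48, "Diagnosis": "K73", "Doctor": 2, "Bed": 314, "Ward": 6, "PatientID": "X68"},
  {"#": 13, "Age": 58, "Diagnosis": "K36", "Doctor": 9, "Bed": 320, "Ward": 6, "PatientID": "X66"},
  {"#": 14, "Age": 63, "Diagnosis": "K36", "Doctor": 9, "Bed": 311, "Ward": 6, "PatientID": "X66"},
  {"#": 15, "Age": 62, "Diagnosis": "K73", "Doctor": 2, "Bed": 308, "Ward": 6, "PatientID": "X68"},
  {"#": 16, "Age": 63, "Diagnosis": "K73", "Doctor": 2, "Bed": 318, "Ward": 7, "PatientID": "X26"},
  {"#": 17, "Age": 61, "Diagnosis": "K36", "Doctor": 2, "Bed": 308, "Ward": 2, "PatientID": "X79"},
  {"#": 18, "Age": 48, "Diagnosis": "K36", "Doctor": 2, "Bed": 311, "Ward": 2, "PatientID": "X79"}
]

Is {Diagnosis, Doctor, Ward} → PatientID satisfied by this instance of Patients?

(Diagnosis=K73, Doctor=2, Ward=7): rows 1, 7, 16 → PatientID = X26, X26, X26 ✓
(Diagnosis=K36, Doctor=2, Ward=2): rows 2, 4, 17, 18 → PatientID = X79, X79, X79, X79 ✓
(Diagnosis=K36, Doctor=9, Ward=6): rows 3, 9, 10, 11, 13, 14 → PatientID = X66, X66, X66, X66, X66, X66 ✓
(Diagnosis=K73, Doctor=2, Ward=6): rows 5, 12, 15 → PatientID = X68, X68, X68 ✓
(Diagnosis=K73, Doctor=9, Ward=6): rows 6, 8 → PatientID = X70, X70 ✓
Every {Diagnosis, Doctor, Ward} value is associated with a single PatientID value, so {Diagnosis, Doctor, Ward} → PatientID holds.

Yes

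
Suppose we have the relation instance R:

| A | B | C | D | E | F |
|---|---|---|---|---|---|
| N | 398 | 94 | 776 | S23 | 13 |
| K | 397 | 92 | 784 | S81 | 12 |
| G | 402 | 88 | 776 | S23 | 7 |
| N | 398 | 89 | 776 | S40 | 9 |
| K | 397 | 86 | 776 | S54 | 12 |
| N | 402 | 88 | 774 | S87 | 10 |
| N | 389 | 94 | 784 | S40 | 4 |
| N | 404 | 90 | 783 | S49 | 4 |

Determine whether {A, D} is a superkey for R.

No

Two distinct rows share (A=N, D=776), so {A, D} does not determine every attribute — not a superkey.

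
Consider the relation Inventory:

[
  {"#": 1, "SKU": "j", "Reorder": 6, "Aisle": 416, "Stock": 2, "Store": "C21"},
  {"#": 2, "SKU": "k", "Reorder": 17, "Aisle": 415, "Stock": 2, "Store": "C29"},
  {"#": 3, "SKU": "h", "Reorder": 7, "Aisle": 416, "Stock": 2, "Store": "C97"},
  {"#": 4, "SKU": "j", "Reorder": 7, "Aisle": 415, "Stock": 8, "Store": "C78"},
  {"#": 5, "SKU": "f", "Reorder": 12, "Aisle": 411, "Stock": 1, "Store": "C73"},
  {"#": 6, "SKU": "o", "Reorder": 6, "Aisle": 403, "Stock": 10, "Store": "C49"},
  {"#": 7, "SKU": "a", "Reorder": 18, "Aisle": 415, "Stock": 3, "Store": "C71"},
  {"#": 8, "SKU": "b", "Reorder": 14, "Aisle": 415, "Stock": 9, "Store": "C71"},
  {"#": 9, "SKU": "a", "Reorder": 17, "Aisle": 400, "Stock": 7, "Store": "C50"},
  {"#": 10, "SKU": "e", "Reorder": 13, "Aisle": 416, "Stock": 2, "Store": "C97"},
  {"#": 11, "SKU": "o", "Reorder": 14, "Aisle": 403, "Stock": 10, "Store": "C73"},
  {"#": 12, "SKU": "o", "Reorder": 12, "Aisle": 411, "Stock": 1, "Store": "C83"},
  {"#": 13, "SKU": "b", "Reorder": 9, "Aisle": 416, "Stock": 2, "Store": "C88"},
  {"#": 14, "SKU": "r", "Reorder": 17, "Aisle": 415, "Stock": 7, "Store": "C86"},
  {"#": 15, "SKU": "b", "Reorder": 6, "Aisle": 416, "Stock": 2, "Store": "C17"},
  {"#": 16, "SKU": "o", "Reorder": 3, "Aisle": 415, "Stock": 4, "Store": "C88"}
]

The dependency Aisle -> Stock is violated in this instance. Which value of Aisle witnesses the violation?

Aisle=416: rows 1, 3, 10, 13, 15 → Stock = 2, 2, 2, 2, 2 ✓
Aisle=415: rows 2, 4, 7, 8, 14, 16 → Stock takes values {2, 8, 3, 9, 7, 4} — violation
Aisle=411: rows 5, 12 → Stock = 1, 1 ✓
Aisle=403: rows 6, 11 → Stock = 10, 10 ✓
Aisle=400: row 9 → Stock = 7 ✓
The only Aisle value with inconsistent Stock is Aisle=415.

415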